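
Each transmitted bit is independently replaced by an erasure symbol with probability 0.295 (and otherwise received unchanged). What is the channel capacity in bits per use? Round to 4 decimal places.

Binary erasure channel: capacity C = 1 − ε.
C = 1 − 0.295 = 0.7050 bits per channel use.

0.7050 bits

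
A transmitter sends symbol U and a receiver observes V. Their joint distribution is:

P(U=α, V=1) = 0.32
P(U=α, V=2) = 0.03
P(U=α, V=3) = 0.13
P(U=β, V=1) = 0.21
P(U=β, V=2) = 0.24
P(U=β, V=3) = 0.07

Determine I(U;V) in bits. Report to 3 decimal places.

Marginals: p(U) = (0.4800, 0.5200), p(V) = (0.5300, 0.2700, 0.2000).
I(U;V) = Σ p(x,y)·log₂[p(x,y)/(p(x)p(y))].
  (α,1): 0.32·log₂(1.2579) = 0.1059
  (α,2): 0.03·log₂(0.2315) = -0.0633
  (α,3): 0.13·log₂(1.3542) = 0.0569
  (β,1): 0.21·log₂(0.7620) = -0.0824
  (β,2): 0.24·log₂(1.7094) = 0.1856
  (β,3): 0.07·log₂(0.6731) = -0.0400
Sum = 0.163 bits.

0.163 bits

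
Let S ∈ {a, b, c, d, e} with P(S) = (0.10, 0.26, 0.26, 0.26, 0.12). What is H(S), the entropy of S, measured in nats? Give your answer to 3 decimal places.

H(S) = −Σ p·ln p.
  −(0.10)·ln(0.10) = 0.2303
  −(0.26)·ln(0.26) = 0.3502
  −(0.26)·ln(0.26) = 0.3502
  −(0.26)·ln(0.26) = 0.3502
  −(0.12)·ln(0.12) = 0.2544
Sum: 0.2303 + 0.3502 + 0.3502 + 0.3502 + 0.2544 = 1.535 nats.

1.535 nats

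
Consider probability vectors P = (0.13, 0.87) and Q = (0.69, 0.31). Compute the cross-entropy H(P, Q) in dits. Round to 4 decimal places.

0.4635 dits

H(P,Q) = −Σ p·log₁₀ q.
  −0.13·log₁₀(0.69) = 0.02095
  −0.87·log₁₀(0.31) = 0.44252
H(P,Q) = 0.4635 dits.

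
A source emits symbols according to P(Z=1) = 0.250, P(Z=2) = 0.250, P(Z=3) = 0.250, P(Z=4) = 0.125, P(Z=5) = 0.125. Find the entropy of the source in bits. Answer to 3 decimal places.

H(Z) = −Σ p·log₂ p.
  −(0.250)·log₂(0.250) = 0.5000
  −(0.250)·log₂(0.250) = 0.5000
  −(0.250)·log₂(0.250) = 0.5000
  −(0.125)·log₂(0.125) = 0.3750
  −(0.125)·log₂(0.125) = 0.3750
Sum: 0.5000 + 0.5000 + 0.5000 + 0.3750 + 0.3750 = 2.250 bits.

2.250 bits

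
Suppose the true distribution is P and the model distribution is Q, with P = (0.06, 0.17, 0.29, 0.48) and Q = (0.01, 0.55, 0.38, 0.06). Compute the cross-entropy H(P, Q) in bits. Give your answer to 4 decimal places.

2.8983 bits

H(P,Q) = −Σ p·log₂ q.
  −0.06·log₂(0.01) = 0.39863
  −0.17·log₂(0.55) = 0.14662
  −0.29·log₂(0.38) = 0.40482
  −0.48·log₂(0.06) = 1.94827
H(P,Q) = 2.8983 bits.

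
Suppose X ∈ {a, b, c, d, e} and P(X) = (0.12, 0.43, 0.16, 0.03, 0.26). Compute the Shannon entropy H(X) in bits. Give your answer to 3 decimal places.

H(X) = −Σ p·log₂ p.
  −(0.12)·log₂(0.12) = 0.3671
  −(0.43)·log₂(0.43) = 0.5236
  −(0.16)·log₂(0.16) = 0.4230
  −(0.03)·log₂(0.03) = 0.1518
  −(0.26)·log₂(0.26) = 0.5053
Sum: 0.3671 + 0.5236 + 0.4230 + 0.1518 + 0.5053 = 1.971 bits.

1.971 bits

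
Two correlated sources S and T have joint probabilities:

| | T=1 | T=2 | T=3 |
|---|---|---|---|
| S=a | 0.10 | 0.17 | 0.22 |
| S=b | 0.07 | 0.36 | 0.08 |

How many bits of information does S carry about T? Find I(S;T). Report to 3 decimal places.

Marginals: p(S) = (0.4900, 0.5100), p(T) = (0.1700, 0.5300, 0.3000).
I(S;T) = Σ p(x,y)·log₂[p(x,y)/(p(x)p(y))].
  (a,1): 0.10·log₂(1.2005) = 0.0264
  (a,2): 0.17·log₂(0.6546) = -0.1039
  (a,3): 0.22·log₂(1.4966) = 0.1280
  (b,1): 0.07·log₂(0.8074) = -0.0216
  (b,2): 0.36·log₂(1.3319) = 0.1488
  (b,3): 0.08·log₂(0.5229) = -0.0748
Sum = 0.103 bits.

0.103 bits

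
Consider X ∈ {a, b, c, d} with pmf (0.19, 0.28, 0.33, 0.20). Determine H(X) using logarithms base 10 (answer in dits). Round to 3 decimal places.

H(X) = −Σ p·log₁₀ p.
  −(0.19)·log₁₀(0.19) = 0.1370
  −(0.28)·log₁₀(0.28) = 0.1548
  −(0.33)·log₁₀(0.33) = 0.1589
  −(0.20)·log₁₀(0.20) = 0.1398
Sum: 0.1370 + 0.1548 + 0.1589 + 0.1398 = 0.591 dits.

0.591 dits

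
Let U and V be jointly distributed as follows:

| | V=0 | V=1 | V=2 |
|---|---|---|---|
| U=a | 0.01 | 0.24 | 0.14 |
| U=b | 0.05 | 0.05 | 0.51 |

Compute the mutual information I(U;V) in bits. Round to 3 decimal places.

0.245 bits

Marginals: p(U) = (0.3900, 0.6100), p(V) = (0.0600, 0.2900, 0.6500).
I(U;V) = H(U) + H(V) − H(U,V).
H(U) = 0.9648, H(V) = 1.1654, H(U,V) = 1.8853.
I(U;V) = 0.9648 + 1.1654 − 1.8853 = 0.245 bits.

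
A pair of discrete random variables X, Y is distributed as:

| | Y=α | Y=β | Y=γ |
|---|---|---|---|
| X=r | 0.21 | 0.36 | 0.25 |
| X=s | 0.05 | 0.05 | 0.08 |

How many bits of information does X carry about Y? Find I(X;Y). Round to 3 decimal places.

0.013 bits

Marginals: p(X) = (0.8200, 0.1800), p(Y) = (0.2600, 0.4100, 0.3300).
I(X;Y) = Σ p(x,y)·log₂[p(x,y)/(p(x)p(y))].
  (r,α): 0.21·log₂(0.9850) = -0.0046
  (r,β): 0.36·log₂(1.0708) = 0.0355
  (r,γ): 0.25·log₂(0.9239) = -0.0286
  (s,α): 0.05·log₂(1.0684) = 0.0048
  (s,β): 0.05·log₂(0.6775) = -0.0281
  (s,γ): 0.08·log₂(1.3468) = 0.0344
Sum = 0.013 bits.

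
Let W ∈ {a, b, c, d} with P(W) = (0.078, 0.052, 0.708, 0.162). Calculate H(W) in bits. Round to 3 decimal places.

1.287 bits

H(W) = −Σ p·log₂ p.
  −(0.078)·log₂(0.078) = 0.2871
  −(0.052)·log₂(0.052) = 0.2218
  −(0.708)·log₂(0.708) = 0.3527
  −(0.162)·log₂(0.162) = 0.4254
Sum: 0.2871 + 0.2218 + 0.3527 + 0.4254 = 1.287 bits.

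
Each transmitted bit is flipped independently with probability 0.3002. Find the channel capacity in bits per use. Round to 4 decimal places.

0.1185 bits

Binary symmetric channel: C = 1 − h₂(ε) where h₂ is the binary entropy function.
h₂(0.3002) = −0.3002·log₂0.3002 − 0.6998·log₂0.6998 = 0.8815.
C = 1 − 0.8815 = 0.1185 bits per channel use.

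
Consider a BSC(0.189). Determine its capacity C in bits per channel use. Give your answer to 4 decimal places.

Binary symmetric channel: C = 1 − h₂(ε) where h₂ is the binary entropy function.
h₂(0.189) = −0.189·log₂0.189 − 0.811·log₂0.811 = 0.6994.
C = 1 − 0.6994 = 0.3006 bits per channel use.

0.3006 bits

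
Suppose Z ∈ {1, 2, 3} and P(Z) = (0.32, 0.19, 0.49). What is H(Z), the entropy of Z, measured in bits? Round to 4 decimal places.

1.4855 bits

H(Z) = −Σ p·log₂ p.
  −(0.32)·log₂(0.32) = 0.52603
  −(0.19)·log₂(0.19) = 0.45523
  −(0.49)·log₂(0.49) = 0.50428
Sum: 0.52603 + 0.45523 + 0.50428 = 1.4855 bits.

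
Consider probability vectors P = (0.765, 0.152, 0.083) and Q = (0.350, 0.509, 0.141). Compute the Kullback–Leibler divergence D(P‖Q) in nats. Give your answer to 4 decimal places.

D(P‖Q) = Σ p·ln(p/q).
  0.765·ln(0.765/0.350) = 0.59819
  0.152·ln(0.152/0.509) = -0.18370
  0.083·ln(0.083/0.141) = -0.04398
D(P‖Q) = 0.3705 nats.

0.3705 nats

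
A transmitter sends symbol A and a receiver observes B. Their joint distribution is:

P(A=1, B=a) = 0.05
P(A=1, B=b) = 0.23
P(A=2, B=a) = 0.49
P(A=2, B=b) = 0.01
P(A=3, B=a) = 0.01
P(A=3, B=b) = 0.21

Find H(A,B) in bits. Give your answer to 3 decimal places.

H(A,B) = −Σ p(x,y)·log₂ p(x,y) over all 6 cells.
  cell (1,a): −0.05·log₂0.05 = 0.2161
  cell (1,b): −0.23·log₂0.23 = 0.4877
  cell (2,a): −0.49·log₂0.49 = 0.5043
  cell (2,b): −0.01·log₂0.01 = 0.0664
  cell (3,a): −0.01·log₂0.01 = 0.0664
  cell (3,b): −0.21·log₂0.21 = 0.4728
Sum = 1.814 bits.

1.814 bits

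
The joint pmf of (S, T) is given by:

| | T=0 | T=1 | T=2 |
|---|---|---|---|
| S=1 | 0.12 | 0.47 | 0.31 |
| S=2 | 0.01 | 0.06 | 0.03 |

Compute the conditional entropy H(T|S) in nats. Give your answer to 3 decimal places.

0.967 nats

Chain rule: H(T|S) = H(S,T) − H(S).
Marginals: p(S) = (0.9000, 0.1000), p(T) = (0.1300, 0.5300, 0.3400).
H(S,T) = 1.2924 nats; H(S) = 0.3251 nats.
H(T|S) = 1.2924 − 0.3251 = 0.967 nats.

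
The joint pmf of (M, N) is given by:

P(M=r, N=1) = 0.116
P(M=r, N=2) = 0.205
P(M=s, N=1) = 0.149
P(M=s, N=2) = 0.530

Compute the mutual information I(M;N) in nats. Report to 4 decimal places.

0.0109 nats

Marginals: p(M) = (0.3210, 0.6790), p(N) = (0.2650, 0.7350).
I(M;N) = H(M) + H(N) − H(M,N).
H(M) = 0.6276, H(N) = 0.5782, H(M,N) = 1.1949.
I(M;N) = 0.6276 + 0.5782 − 1.1949 = 0.0109 nats.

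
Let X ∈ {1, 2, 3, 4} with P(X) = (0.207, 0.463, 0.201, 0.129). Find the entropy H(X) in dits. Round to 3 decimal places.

H(X) = −Σ p·log₁₀ p.
  −(0.207)·log₁₀(0.207) = 0.1416
  −(0.463)·log₁₀(0.463) = 0.1548
  −(0.201)·log₁₀(0.201) = 0.1401
  −(0.129)·log₁₀(0.129) = 0.1147
Sum: 0.1416 + 0.1548 + 0.1401 + 0.1147 = 0.551 dits.

0.551 dits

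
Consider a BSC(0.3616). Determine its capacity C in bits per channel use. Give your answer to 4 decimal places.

Binary symmetric channel: C = 1 − h₂(ε) where h₂ is the binary entropy function.
h₂(0.3616) = −0.3616·log₂0.3616 − 0.6384·log₂0.6384 = 0.9440.
C = 1 − 0.9440 = 0.0560 bits per channel use.

0.0560 bits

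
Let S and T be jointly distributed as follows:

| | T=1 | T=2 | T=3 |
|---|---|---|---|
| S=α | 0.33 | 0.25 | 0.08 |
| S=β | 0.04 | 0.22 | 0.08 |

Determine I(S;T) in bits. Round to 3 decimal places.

0.113 bits

Marginals: p(S) = (0.6600, 0.3400), p(T) = (0.3700, 0.4700, 0.1600).
I(S;T) = H(S) + H(T) − H(S,T).
H(S) = 0.9248, H(T) = 1.4657, H(S,T) = 2.2772.
I(S;T) = 0.9248 + 1.4657 − 2.2772 = 0.113 bits.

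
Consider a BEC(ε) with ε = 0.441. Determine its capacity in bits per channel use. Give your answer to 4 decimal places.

Binary erasure channel: capacity C = 1 − ε.
C = 1 − 0.441 = 0.5590 bits per channel use.

0.5590 bits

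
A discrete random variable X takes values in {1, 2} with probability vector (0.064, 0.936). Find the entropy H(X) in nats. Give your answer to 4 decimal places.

0.2378 nats

H(X) = −Σ p·ln p.
  −(0.064)·ln(0.064) = 0.17593
  −(0.936)·ln(0.936) = 0.06191
Sum: 0.17593 + 0.06191 = 0.2378 nats.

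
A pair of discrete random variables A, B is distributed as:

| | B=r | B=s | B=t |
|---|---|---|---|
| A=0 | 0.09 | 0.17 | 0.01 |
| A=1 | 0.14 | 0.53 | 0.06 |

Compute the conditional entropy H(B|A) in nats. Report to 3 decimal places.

0.761 nats

Marginals: p(A) = (0.2700, 0.7300), p(B) = (0.2300, 0.7000, 0.0700).
H(B|A) = Σ p(A) · H(B|A=·).
  A=0: p=0.2700, H(B|A=0) = 0.7796
  A=1: p=0.7300, H(B|A=1) = 0.7545
Weighted sum = 0.761 nats.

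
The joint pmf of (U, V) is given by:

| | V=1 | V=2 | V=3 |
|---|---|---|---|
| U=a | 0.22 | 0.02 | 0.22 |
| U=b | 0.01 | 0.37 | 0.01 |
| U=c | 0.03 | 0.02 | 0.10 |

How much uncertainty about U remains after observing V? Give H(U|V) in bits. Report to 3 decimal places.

0.774 bits

Marginals: p(U) = (0.4600, 0.3900, 0.1500), p(V) = (0.2600, 0.4100, 0.3300).
H(U|V) = Σ p(V) · H(U|V=·).
  V=1: p=0.2600, H(U|V=1) = 0.7442
  V=2: p=0.4100, H(U|V=2) = 0.5588
  V=3: p=0.3300, H(U|V=3) = 1.0648
Weighted sum = 0.774 bits.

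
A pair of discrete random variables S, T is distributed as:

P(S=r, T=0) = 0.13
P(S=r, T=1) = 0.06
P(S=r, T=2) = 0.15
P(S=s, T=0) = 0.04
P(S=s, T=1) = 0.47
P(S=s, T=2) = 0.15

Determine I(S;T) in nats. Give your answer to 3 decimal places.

0.153 nats

Marginals: p(S) = (0.3400, 0.6600), p(T) = (0.1700, 0.5300, 0.3000).
I(S;T) = Σ p(x,y)·ln[p(x,y)/(p(x)p(y))].
  (r,0): 0.13·ln(2.2491) = 0.1054
  (r,1): 0.06·ln(0.3330) = -0.0660
  (r,2): 0.15·ln(1.4706) = 0.0578
  (s,0): 0.04·ln(0.3565) = -0.0413
  (s,1): 0.47·ln(1.3436) = 0.1388
  (s,2): 0.15·ln(0.7576) = -0.0416
Sum = 0.153 nats.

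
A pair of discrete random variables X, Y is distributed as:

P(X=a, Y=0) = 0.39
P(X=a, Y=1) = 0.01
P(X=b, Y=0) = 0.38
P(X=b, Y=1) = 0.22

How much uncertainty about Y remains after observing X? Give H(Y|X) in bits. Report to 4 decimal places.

Chain rule: H(Y|X) = H(X,Y) − H(X).
Marginals: p(X) = (0.4000, 0.6000), p(Y) = (0.7700, 0.2300).
H(X,Y) = 1.6073 bits; H(X) = 0.9710 bits.
H(Y|X) = 1.6073 − 0.9710 = 0.6363 bits.

0.6363 bits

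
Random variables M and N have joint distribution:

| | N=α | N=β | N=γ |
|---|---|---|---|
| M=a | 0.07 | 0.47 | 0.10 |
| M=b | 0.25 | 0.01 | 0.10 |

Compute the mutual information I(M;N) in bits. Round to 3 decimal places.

0.430 bits

Marginals: p(M) = (0.6400, 0.3600), p(N) = (0.3200, 0.4800, 0.2000).
I(M;N) = Σ p(x,y)·log₂[p(x,y)/(p(x)p(y))].
  (a,α): 0.07·log₂(0.3418) = -0.1084
  (a,β): 0.47·log₂(1.5299) = 0.2883
  (a,γ): 0.10·log₂(0.7812) = -0.0356
  (b,α): 0.25·log₂(2.1701) = 0.2794
  (b,β): 0.01·log₂(0.0579) = -0.0411
  (b,γ): 0.10·log₂(1.3889) = 0.0474
Sum = 0.430 bits.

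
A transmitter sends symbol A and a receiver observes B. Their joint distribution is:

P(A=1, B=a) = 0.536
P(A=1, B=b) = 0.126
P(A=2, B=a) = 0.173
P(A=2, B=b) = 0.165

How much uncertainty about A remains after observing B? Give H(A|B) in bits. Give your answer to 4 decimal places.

0.8556 bits

Chain rule: H(A|B) = H(A,B) − H(B).
Marginals: p(A) = (0.6620, 0.3380), p(B) = (0.7090, 0.2910).
H(A,B) = 1.7256 bits; H(B) = 0.8700 bits.
H(A|B) = 1.7256 − 0.8700 = 0.8556 bits.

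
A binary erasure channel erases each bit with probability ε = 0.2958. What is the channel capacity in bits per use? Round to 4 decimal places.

Binary erasure channel: capacity C = 1 − ε.
C = 1 − 0.2958 = 0.7042 bits per channel use.

0.7042 bits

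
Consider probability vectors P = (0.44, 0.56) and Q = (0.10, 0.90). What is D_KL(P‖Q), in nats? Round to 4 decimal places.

D(P‖Q) = Σ p·ln(p/q).
  0.44·ln(0.44/0.10) = 0.65191
  0.56·ln(0.56/0.90) = -0.26570
D(P‖Q) = 0.3862 nats.

0.3862 nats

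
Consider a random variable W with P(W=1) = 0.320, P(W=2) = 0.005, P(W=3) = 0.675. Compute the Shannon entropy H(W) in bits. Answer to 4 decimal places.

H(W) = −Σ p·log₂ p.
  −(0.320)·log₂(0.320) = 0.52603
  −(0.005)·log₂(0.005) = 0.03822
  −(0.675)·log₂(0.675) = 0.38275
Sum: 0.52603 + 0.03822 + 0.38275 = 0.9470 bits.

0.9470 bits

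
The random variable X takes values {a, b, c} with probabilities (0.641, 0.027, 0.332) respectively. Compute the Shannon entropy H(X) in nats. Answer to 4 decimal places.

H(X) = −Σ p·ln p.
  −(0.641)·ln(0.641) = 0.28507
  −(0.027)·ln(0.027) = 0.09752
  −(0.332)·ln(0.332) = 0.36607
Sum: 0.28507 + 0.09752 + 0.36607 = 0.7487 nats.

0.7487 nats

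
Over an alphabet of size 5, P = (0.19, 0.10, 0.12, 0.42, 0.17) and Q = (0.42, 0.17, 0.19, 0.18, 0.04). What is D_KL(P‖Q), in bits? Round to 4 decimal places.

0.4947 bits

D(P‖Q) = Σ p·log₂(p/q).
  0.19·log₂(0.19/0.42) = -0.21743
  0.10·log₂(0.10/0.17) = -0.07655
  0.12·log₂(0.12/0.19) = -0.07956
  0.42·log₂(0.42/0.18) = 0.51340
  0.17·log₂(0.17/0.04) = 0.35487
D(P‖Q) = 0.4947 bits.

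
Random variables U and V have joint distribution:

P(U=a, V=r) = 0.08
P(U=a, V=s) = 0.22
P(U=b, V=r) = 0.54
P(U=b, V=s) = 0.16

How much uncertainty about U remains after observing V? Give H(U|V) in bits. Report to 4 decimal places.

0.7171 bits

Chain rule: H(U|V) = H(U,V) − H(V).
Marginals: p(U) = (0.3000, 0.7000), p(V) = (0.6200, 0.3800).
H(U,V) = 1.6751 bits; H(V) = 0.9580 bits.
H(U|V) = 1.6751 − 0.9580 = 0.7171 bits.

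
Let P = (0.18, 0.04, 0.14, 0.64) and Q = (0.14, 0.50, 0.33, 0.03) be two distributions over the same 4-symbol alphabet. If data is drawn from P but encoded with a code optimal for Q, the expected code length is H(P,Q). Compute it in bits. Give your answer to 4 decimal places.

H(P,Q) = −Σ p·log₂ q.
  −0.18·log₂(0.14) = 0.51057
  −0.04·log₂(0.50) = 0.04000
  −0.14·log₂(0.33) = 0.22392
  −0.64·log₂(0.03) = 3.23769
H(P,Q) = 4.0122 bits.

4.0122 bits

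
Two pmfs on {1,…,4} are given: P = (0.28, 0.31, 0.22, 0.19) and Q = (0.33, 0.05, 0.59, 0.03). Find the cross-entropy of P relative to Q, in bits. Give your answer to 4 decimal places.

H(P,Q) = −Σ p·log₂ q.
  −0.28·log₂(0.33) = 0.44785
  −0.31·log₂(0.05) = 1.33980
  −0.22·log₂(0.59) = 0.16747
  −0.19·log₂(0.03) = 0.96119
H(P,Q) = 2.9163 bits.

2.9163 bits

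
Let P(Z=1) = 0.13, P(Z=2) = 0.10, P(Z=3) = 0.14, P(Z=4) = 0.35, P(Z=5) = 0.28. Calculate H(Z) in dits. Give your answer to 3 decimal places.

H(Z) = −Σ p·log₁₀ p.
  −(0.13)·log₁₀(0.13) = 0.1152
  −(0.10)·log₁₀(0.10) = 0.1000
  −(0.14)·log₁₀(0.14) = 0.1195
  −(0.35)·log₁₀(0.35) = 0.1596
  −(0.28)·log₁₀(0.28) = 0.1548
Sum: 0.1152 + 0.1000 + 0.1195 + 0.1596 + 0.1548 = 0.649 dits.

0.649 dits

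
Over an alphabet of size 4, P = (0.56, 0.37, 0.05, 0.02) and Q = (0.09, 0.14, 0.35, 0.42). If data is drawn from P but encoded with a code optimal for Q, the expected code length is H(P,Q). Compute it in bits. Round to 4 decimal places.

H(P,Q) = −Σ p·log₂ q.
  −0.56·log₂(0.09) = 1.94540
  −0.37·log₂(0.14) = 1.04951
  −0.05·log₂(0.35) = 0.07573
  −0.02·log₂(0.42) = 0.02503
H(P,Q) = 3.0957 bits.

3.0957 bits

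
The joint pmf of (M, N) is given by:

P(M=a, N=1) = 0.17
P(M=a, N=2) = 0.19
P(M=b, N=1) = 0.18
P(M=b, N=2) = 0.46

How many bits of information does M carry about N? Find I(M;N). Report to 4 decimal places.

0.0263 bits

Marginals: p(M) = (0.3600, 0.6400), p(N) = (0.3500, 0.6500).
I(M;N) = Σ p(x,y)·log₂[p(x,y)/(p(x)p(y))].
  (a,1): 0.17·log₂(1.3492) = 0.07346
  (a,2): 0.19·log₂(0.8120) = -0.05710
  (b,1): 0.18·log₂(0.8036) = -0.05679
  (b,2): 0.46·log₂(1.1058) = 0.06672
Sum = 0.0263 bits.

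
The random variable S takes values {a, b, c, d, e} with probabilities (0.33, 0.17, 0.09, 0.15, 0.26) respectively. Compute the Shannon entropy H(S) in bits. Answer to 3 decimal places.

2.191 bits

H(S) = −Σ p·log₂ p.
  −(0.33)·log₂(0.33) = 0.5278
  −(0.17)·log₂(0.17) = 0.4346
  −(0.09)·log₂(0.09) = 0.3127
  −(0.15)·log₂(0.15) = 0.4105
  −(0.26)·log₂(0.26) = 0.5053
Sum: 0.5278 + 0.4346 + 0.3127 + 0.4105 + 0.5053 = 2.191 bits.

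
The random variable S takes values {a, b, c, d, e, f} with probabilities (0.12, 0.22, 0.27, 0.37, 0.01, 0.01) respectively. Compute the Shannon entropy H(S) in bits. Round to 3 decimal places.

2.021 bits

H(S) = −Σ p·log₂ p.
  −(0.12)·log₂(0.12) = 0.3671
  −(0.22)·log₂(0.22) = 0.4806
  −(0.27)·log₂(0.27) = 0.5100
  −(0.37)·log₂(0.37) = 0.5307
  −(0.01)·log₂(0.01) = 0.0664
  −(0.01)·log₂(0.01) = 0.0664
Sum: 0.3671 + 0.4806 + 0.5100 + 0.5307 + 0.0664 + 0.0664 = 2.021 bits.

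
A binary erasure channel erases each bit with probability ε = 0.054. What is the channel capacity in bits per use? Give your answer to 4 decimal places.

0.9460 bits

Binary erasure channel: capacity C = 1 − ε.
C = 1 − 0.054 = 0.9460 bits per channel use.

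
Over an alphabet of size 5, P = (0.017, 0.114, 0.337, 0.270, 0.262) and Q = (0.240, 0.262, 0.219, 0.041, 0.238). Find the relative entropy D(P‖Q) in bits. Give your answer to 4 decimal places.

0.7783 bits

D(P‖Q) = Σ p·log₂(p/q).
  0.017·log₂(0.017/0.240) = -0.06493
  0.114·log₂(0.114/0.262) = -0.13686
  0.337·log₂(0.337/0.219) = 0.20955
  0.270·log₂(0.270/0.041) = 0.73420
  0.262·log₂(0.262/0.238) = 0.03631
D(P‖Q) = 0.7783 bits.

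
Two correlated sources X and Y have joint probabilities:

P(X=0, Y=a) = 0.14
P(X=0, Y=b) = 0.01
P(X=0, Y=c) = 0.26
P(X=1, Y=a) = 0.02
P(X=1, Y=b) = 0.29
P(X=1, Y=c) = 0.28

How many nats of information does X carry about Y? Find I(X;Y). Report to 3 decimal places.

0.199 nats

Marginals: p(X) = (0.4100, 0.5900), p(Y) = (0.1600, 0.3000, 0.5400).
I(X;Y) = H(X) + H(Y) − H(X,Y).
H(X) = 0.6769, H(Y) = 0.9871, H(X,Y) = 1.4652.
I(X;Y) = 0.6769 + 0.9871 − 1.4652 = 0.199 nats.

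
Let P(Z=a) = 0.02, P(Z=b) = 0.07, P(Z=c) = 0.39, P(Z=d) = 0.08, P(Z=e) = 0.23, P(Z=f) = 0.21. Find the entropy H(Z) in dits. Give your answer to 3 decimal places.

H(Z) = −Σ p·log₁₀ p.
  −(0.02)·log₁₀(0.02) = 0.0340
  −(0.07)·log₁₀(0.07) = 0.0808
  −(0.39)·log₁₀(0.39) = 0.1595
  −(0.08)·log₁₀(0.08) = 0.0878
  −(0.23)·log₁₀(0.23) = 0.1468
  −(0.21)·log₁₀(0.21) = 0.1423
Sum: 0.0340 + 0.0808 + 0.1595 + 0.0878 + 0.1468 + 0.1423 = 0.651 dits.

0.651 dits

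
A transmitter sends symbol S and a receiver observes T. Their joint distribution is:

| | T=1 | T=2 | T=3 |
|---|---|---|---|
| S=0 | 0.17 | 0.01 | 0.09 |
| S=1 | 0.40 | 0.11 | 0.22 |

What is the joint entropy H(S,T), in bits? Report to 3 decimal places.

H(S,T) = −Σ p(x,y)·log₂ p(x,y) over all 6 cells.
  cell (0,1): −0.17·log₂0.17 = 0.4346
  cell (0,2): −0.01·log₂0.01 = 0.0664
  cell (0,3): −0.09·log₂0.09 = 0.3127
  cell (1,1): −0.40·log₂0.40 = 0.5288
  cell (1,2): −0.11·log₂0.11 = 0.3503
  cell (1,3): −0.22·log₂0.22 = 0.4806
Sum = 2.173 bits.

2.173 bits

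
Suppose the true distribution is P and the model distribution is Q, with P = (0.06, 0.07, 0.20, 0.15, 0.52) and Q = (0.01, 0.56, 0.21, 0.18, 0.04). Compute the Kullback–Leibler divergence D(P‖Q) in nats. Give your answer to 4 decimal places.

D(P‖Q) = Σ p·ln(p/q).
  0.06·ln(0.06/0.01) = 0.10751
  0.07·ln(0.07/0.56) = -0.14556
  0.20·ln(0.20/0.21) = -0.00976
  0.15·ln(0.15/0.18) = -0.02735
  0.52·ln(0.52/0.04) = 1.33377
D(P‖Q) = 1.2586 nats.

1.2586 nats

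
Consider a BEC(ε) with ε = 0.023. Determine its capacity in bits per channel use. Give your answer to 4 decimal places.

0.9770 bits

Binary erasure channel: capacity C = 1 − ε.
C = 1 − 0.023 = 0.9770 bits per channel use.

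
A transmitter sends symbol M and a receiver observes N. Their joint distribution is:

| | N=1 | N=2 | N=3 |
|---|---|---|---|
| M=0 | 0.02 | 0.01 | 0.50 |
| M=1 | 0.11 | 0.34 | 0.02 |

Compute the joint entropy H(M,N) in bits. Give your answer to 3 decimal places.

1.672 bits

H(M,N) = −Σ p(x,y)·log₂ p(x,y) over all 6 cells.
  cell (0,1): −0.02·log₂0.02 = 0.1129
  cell (0,2): −0.01·log₂0.01 = 0.0664
  cell (0,3): −0.50·log₂0.50 = 0.5000
  cell (1,1): −0.11·log₂0.11 = 0.3503
  cell (1,2): −0.34·log₂0.34 = 0.5292
  cell (1,3): −0.02·log₂0.02 = 0.1129
Sum = 1.672 bits.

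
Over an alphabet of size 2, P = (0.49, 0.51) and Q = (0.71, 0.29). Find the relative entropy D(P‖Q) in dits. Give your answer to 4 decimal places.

0.0461 dits

D(P‖Q) = Σ p·log₁₀(p/q).
  0.49·log₁₀(0.49/0.71) = -0.07892
  0.51·log₁₀(0.51/0.29) = 0.12504
D(P‖Q) = 0.0461 dits.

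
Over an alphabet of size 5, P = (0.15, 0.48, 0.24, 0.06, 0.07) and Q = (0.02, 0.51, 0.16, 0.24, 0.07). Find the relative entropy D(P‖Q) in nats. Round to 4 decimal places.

0.2873 nats

D(P‖Q) = Σ p·ln(p/q).
  0.15·ln(0.15/0.02) = 0.30224
  0.48·ln(0.48/0.51) = -0.02910
  0.24·ln(0.24/0.16) = 0.09731
  0.06·ln(0.06/0.24) = -0.08318
  0.07·ln(0.07/0.07) = 0.00000
D(P‖Q) = 0.2873 nats.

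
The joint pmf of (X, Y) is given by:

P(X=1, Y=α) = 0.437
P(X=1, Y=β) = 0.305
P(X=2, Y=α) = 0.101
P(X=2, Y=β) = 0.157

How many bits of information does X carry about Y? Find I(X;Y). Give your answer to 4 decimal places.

Marginals: p(X) = (0.7420, 0.2580), p(Y) = (0.5380, 0.4620).
I(X;Y) = Σ p(x,y)·log₂[p(x,y)/(p(x)p(y))].
  (1,α): 0.437·log₂(1.0947) = 0.05704
  (1,β): 0.305·log₂(0.8897) = -0.05142
  (2,α): 0.101·log₂(0.7276) = -0.04633
  (2,β): 0.157·log₂(1.3172) = 0.06240
Sum = 0.0217 bits.

0.0217 bits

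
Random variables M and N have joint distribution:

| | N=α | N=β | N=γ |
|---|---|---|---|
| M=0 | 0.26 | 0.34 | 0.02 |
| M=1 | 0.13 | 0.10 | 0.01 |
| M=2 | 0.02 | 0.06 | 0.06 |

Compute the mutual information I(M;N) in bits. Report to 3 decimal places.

Marginals: p(M) = (0.6200, 0.2400, 0.1400), p(N) = (0.4100, 0.5000, 0.0900).
I(M;N) = H(M) + H(N) − H(M,N).
H(M) = 1.3188, H(N) = 1.3400, H(M,N) = 2.5286.
I(M;N) = 1.3188 + 1.3400 − 2.5286 = 0.130 bits.

0.130 bits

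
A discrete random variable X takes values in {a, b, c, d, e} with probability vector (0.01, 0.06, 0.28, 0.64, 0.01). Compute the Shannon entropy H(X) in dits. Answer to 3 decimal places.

H(X) = −Σ p·log₁₀ p.
  −(0.01)·log₁₀(0.01) = 0.0200
  −(0.06)·log₁₀(0.06) = 0.0733
  −(0.28)·log₁₀(0.28) = 0.1548
  −(0.64)·log₁₀(0.64) = 0.1240
  −(0.01)·log₁₀(0.01) = 0.0200
Sum: 0.0200 + 0.0733 + 0.1548 + 0.1240 + 0.0200 = 0.392 dits.

0.392 dits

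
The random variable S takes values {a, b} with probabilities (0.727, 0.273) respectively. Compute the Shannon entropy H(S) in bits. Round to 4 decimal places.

0.8457 bits

H(S) = −Σ p·log₂ p.
  −(0.727)·log₂(0.727) = 0.33440
  −(0.273)·log₂(0.273) = 0.51134
Sum: 0.33440 + 0.51134 = 0.8457 bits.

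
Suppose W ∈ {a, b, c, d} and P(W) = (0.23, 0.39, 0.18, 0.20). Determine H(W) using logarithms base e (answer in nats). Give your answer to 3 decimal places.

H(W) = −Σ p·ln p.
  −(0.23)·ln(0.23) = 0.3380
  −(0.39)·ln(0.39) = 0.3672
  −(0.18)·ln(0.18) = 0.3087
  −(0.20)·ln(0.20) = 0.3219
Sum: 0.3380 + 0.3672 + 0.3087 + 0.3219 = 1.336 nats.

1.336 nats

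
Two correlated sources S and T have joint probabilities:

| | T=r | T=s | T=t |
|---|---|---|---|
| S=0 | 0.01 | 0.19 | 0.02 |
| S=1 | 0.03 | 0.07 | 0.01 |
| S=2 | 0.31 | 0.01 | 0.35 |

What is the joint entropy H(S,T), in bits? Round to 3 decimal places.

H(S,T) = −Σ p(x,y)·log₂ p(x,y) over all 9 cells.
  cell (0,r): −0.01·log₂0.01 = 0.0664
  cell (0,s): −0.19·log₂0.19 = 0.4552
  cell (0,t): −0.02·log₂0.02 = 0.1129
  cell (1,r): −0.03·log₂0.03 = 0.1518
  cell (1,s): −0.07·log₂0.07 = 0.2686
  cell (1,t): −0.01·log₂0.01 = 0.0664
  cell (2,r): −0.31·log₂0.31 = 0.5238
  cell (2,s): −0.01·log₂0.01 = 0.0664
  cell (2,t): −0.35·log₂0.35 = 0.5301
Sum = 2.242 bits.

2.242 bits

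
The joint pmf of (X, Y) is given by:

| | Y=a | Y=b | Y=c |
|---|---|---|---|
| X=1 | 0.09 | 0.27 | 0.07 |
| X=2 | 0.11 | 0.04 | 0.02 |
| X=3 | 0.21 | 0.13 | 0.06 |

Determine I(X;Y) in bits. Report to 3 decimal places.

Marginals: p(X) = (0.4300, 0.1700, 0.4000), p(Y) = (0.4100, 0.4400, 0.1500).
I(X;Y) = Σ p(x,y)·log₂[p(x,y)/(p(x)p(y))].
  (1,a): 0.09·log₂(0.5105) = -0.0873
  (1,b): 0.27·log₂(1.4271) = 0.1385
  (1,c): 0.07·log₂(1.0853) = 0.0083
  (2,a): 0.11·log₂(1.5782) = 0.0724
  (2,b): 0.04·log₂(0.5348) = -0.0361
  (2,c): 0.02·log₂(0.7843) = -0.0070
  (3,a): 0.21·log₂(1.2805) = 0.0749
  (3,b): 0.13·log₂(0.7386) = -0.0568
  (3,c): 0.06·log₂(1.0000) = 0.0000
Sum = 0.107 bits.

0.107 bits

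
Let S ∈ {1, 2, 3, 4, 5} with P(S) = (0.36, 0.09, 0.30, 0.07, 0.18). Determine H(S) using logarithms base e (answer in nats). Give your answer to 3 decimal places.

H(S) = −Σ p·ln p.
  −(0.36)·ln(0.36) = 0.3678
  −(0.09)·ln(0.09) = 0.2167
  −(0.30)·ln(0.30) = 0.3612
  −(0.07)·ln(0.07) = 0.1861
  −(0.18)·ln(0.18) = 0.3087
Sum: 0.3678 + 0.2167 + 0.3612 + 0.1861 + 0.3087 = 1.441 nats.

1.441 nats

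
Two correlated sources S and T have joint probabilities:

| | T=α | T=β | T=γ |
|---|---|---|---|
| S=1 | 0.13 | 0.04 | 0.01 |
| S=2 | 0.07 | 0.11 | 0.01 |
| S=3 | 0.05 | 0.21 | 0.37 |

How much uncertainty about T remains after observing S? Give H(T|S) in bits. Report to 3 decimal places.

1.219 bits

Marginals: p(S) = (0.1800, 0.1900, 0.6300), p(T) = (0.2500, 0.3600, 0.3900).
H(T|S) = Σ p(S) · H(T|S=·).
  S=1: p=0.1800, H(T|S=1) = 1.0529
  S=2: p=0.1900, H(T|S=2) = 1.2108
  S=3: p=0.6300, H(T|S=3) = 1.2694
Weighted sum = 1.219 bits.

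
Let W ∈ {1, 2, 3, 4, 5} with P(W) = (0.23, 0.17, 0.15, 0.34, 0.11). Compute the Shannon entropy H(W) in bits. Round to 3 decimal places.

2.212 bits

H(W) = −Σ p·log₂ p.
  −(0.23)·log₂(0.23) = 0.4877
  −(0.17)·log₂(0.17) = 0.4346
  −(0.15)·log₂(0.15) = 0.4105
  −(0.34)·log₂(0.34) = 0.5292
  −(0.11)·log₂(0.11) = 0.3503
Sum: 0.4877 + 0.4346 + 0.4105 + 0.5292 + 0.3503 = 2.212 bits.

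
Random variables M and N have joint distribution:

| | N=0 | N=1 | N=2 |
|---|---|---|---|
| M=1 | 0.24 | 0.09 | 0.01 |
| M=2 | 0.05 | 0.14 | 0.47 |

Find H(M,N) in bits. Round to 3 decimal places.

H(M,N) = −Σ p(x,y)·log₂ p(x,y) over all 6 cells.
  cell (1,0): −0.24·log₂0.24 = 0.4941
  cell (1,1): −0.09·log₂0.09 = 0.3127
  cell (1,2): −0.01·log₂0.01 = 0.0664
  cell (2,0): −0.05·log₂0.05 = 0.2161
  cell (2,1): −0.14·log₂0.14 = 0.3971
  cell (2,2): −0.47·log₂0.47 = 0.5120
Sum = 1.998 bits.

1.998 bits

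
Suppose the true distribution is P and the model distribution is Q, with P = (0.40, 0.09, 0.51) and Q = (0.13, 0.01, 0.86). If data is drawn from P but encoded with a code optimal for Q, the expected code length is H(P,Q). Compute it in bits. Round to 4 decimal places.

1.8863 bits

H(P,Q) = −Σ p·log₂ q.
  −0.40·log₂(0.13) = 1.17737
  −0.09·log₂(0.01) = 0.59795
  −0.51·log₂(0.86) = 0.11097
H(P,Q) = 1.8863 bits.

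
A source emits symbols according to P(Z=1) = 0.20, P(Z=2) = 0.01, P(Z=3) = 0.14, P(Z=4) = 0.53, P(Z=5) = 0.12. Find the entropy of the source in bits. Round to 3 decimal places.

1.780 bits

H(Z) = −Σ p·log₂ p.
  −(0.20)·log₂(0.20) = 0.4644
  −(0.01)·log₂(0.01) = 0.0664
  −(0.14)·log₂(0.14) = 0.3971
  −(0.53)·log₂(0.53) = 0.4854
  −(0.12)·log₂(0.12) = 0.3671
Sum: 0.4644 + 0.0664 + 0.3971 + 0.4854 + 0.3671 = 1.780 bits.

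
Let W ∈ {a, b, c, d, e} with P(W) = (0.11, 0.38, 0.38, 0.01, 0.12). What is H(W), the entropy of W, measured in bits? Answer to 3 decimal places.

1.845 bits

H(W) = −Σ p·log₂ p.
  −(0.11)·log₂(0.11) = 0.3503
  −(0.38)·log₂(0.38) = 0.5305
  −(0.38)·log₂(0.38) = 0.5305
  −(0.01)·log₂(0.01) = 0.0664
  −(0.12)·log₂(0.12) = 0.3671
Sum: 0.3503 + 0.5305 + 0.5305 + 0.0664 + 0.3671 = 1.845 bits.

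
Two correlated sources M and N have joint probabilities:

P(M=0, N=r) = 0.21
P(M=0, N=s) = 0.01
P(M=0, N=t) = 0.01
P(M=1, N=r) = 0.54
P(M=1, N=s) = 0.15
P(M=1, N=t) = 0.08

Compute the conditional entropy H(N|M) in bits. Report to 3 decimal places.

Marginals: p(M) = (0.2300, 0.7700), p(N) = (0.7500, 0.1600, 0.0900).
H(N|M) = Σ p(M) · H(N|M=·).
  M=0: p=0.2300, H(N|M=0) = 0.5132
  M=1: p=0.7700, H(N|M=1) = 1.1581
Weighted sum = 1.010 bits.

1.010 bits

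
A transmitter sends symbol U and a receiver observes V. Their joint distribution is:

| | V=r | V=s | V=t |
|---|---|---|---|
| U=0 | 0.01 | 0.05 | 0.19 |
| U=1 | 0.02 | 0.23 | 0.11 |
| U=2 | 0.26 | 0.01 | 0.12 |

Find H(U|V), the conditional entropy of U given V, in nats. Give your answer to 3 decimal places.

0.739 nats

Marginals: p(U) = (0.2500, 0.3600, 0.3900), p(V) = (0.2900, 0.2900, 0.4200).
H(U|V) = Σ p(V) · H(U|V=·).
  V=r: p=0.2900, H(U|V=r) = 0.3984
  V=s: p=0.2900, H(U|V=s) = 0.6030
  V=t: p=0.4200, H(U|V=t) = 1.0677
Weighted sum = 0.739 nats.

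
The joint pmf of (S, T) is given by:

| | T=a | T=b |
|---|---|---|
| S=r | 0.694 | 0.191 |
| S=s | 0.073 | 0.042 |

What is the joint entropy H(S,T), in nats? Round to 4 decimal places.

H(S,T) = −Σ p(x,y)·ln p(x,y) over all 4 cells.
  cell (r,a): −0.694·ln0.694 = 0.25351
  cell (r,b): −0.191·ln0.191 = 0.31620
  cell (s,a): −0.073·ln0.073 = 0.19106
  cell (s,b): −0.042·ln0.042 = 0.13314
Sum = 0.8939 nats.

0.8939 nats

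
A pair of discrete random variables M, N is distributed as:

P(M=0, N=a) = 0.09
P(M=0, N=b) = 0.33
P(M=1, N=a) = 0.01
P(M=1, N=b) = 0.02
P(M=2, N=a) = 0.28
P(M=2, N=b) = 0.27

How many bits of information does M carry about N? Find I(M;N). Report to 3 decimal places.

Marginals: p(M) = (0.4200, 0.0300, 0.5500), p(N) = (0.3800, 0.6200).
I(M;N) = Σ p(x,y)·log₂[p(x,y)/(p(x)p(y))].
  (0,a): 0.09·log₂(0.5639) = -0.0744
  (0,b): 0.33·log₂(1.2673) = 0.1128
  (1,a): 0.01·log₂(0.8772) = -0.0019
  (1,b): 0.02·log₂(1.0753) = 0.0021
  (2,a): 0.28·log₂(1.3397) = 0.1181
  (2,b): 0.27·log₂(0.7918) = -0.0909
Sum = 0.066 bits.

0.066 bits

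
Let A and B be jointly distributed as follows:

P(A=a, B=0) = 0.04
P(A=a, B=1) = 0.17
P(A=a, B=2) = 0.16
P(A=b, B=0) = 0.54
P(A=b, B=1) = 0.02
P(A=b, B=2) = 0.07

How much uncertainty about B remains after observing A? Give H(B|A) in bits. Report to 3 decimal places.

Marginals: p(A) = (0.3700, 0.6300), p(B) = (0.5800, 0.1900, 0.2300).
H(B|A) = Σ p(A) · H(B|A=·).
  A=a: p=0.3700, H(B|A=a) = 1.3855
  A=b: p=0.6300, H(B|A=b) = 0.7008
Weighted sum = 0.954 bits.

0.954 bits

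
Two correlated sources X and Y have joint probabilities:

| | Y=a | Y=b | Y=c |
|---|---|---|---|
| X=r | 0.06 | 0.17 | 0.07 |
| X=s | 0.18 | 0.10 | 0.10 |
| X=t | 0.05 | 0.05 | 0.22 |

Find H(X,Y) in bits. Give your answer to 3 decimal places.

H(X,Y) = −Σ p(x,y)·log₂ p(x,y) over all 9 cells.
  cell (r,a): −0.06·log₂0.06 = 0.2435
  cell (r,b): −0.17·log₂0.17 = 0.4346
  cell (r,c): −0.07·log₂0.07 = 0.2686
  cell (s,a): −0.18·log₂0.18 = 0.4453
  cell (s,b): −0.10·log₂0.10 = 0.3322
  cell (s,c): −0.10·log₂0.10 = 0.3322
  cell (t,a): −0.05·log₂0.05 = 0.2161
  cell (t,b): −0.05·log₂0.05 = 0.2161
  cell (t,c): −0.22·log₂0.22 = 0.4806
Sum = 2.969 bits.

2.969 bits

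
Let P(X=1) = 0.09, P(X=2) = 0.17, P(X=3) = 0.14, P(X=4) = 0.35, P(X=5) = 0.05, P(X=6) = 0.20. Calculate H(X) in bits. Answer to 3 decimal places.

2.355 bits

H(X) = −Σ p·log₂ p.
  −(0.09)·log₂(0.09) = 0.3127
  −(0.17)·log₂(0.17) = 0.4346
  −(0.14)·log₂(0.14) = 0.3971
  −(0.35)·log₂(0.35) = 0.5301
  −(0.05)·log₂(0.05) = 0.2161
  −(0.20)·log₂(0.20) = 0.4644
Sum: 0.3127 + 0.4346 + 0.3971 + 0.5301 + 0.2161 + 0.4644 = 2.355 bits.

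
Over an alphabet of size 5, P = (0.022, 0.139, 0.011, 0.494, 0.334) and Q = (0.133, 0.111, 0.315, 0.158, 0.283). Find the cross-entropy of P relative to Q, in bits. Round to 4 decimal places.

H(P,Q) = −Σ p·log₂ q.
  −0.022·log₂(0.133) = 0.06403
  −0.139·log₂(0.111) = 0.44082
  −0.011·log₂(0.315) = 0.01833
  −0.494·log₂(0.158) = 1.31503
  −0.334·log₂(0.283) = 0.60826
H(P,Q) = 2.4465 bits.

2.4465 bits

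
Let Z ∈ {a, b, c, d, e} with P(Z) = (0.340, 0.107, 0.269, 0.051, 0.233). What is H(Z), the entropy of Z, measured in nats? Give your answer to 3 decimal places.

H(Z) = −Σ p·ln p.
  −(0.340)·ln(0.340) = 0.3668
  −(0.107)·ln(0.107) = 0.2391
  −(0.269)·ln(0.269) = 0.3532
  −(0.051)·ln(0.051) = 0.1518
  −(0.233)·ln(0.233) = 0.3394
Sum: 0.3668 + 0.2391 + 0.3532 + 0.1518 + 0.3394 = 1.450 nats.

1.450 nats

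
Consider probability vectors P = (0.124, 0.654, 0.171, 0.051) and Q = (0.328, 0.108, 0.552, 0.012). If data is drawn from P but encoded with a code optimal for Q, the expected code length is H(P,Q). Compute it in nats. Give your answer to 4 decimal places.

H(P,Q) = −Σ p·ln q.
  −0.124·ln(0.328) = 0.13823
  −0.654·ln(0.108) = 1.45556
  −0.171·ln(0.552) = 0.10161
  −0.051·ln(0.012) = 0.22557
H(P,Q) = 1.9210 nats.

1.9210 nats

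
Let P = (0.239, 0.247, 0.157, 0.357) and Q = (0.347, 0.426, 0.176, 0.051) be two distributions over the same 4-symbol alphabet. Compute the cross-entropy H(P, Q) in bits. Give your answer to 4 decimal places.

H(P,Q) = −Σ p·log₂ q.
  −0.239·log₂(0.347) = 0.36495
  −0.247·log₂(0.426) = 0.30408
  −0.157·log₂(0.176) = 0.39350
  −0.357·log₂(0.051) = 1.53273
H(P,Q) = 2.5953 bits.

2.5953 bits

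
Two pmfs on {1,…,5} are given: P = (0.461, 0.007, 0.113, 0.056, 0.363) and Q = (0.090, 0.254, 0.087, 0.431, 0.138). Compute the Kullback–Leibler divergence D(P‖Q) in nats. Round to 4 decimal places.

D(P‖Q) = Σ p·ln(p/q).
  0.461·ln(0.461/0.090) = 0.75308
  0.007·ln(0.007/0.254) = -0.02514
  0.113·ln(0.113/0.087) = 0.02955
  0.056·ln(0.056/0.431) = -0.11428
  0.363·ln(0.363/0.138) = 0.35108
D(P‖Q) = 0.9943 nats.

0.9943 nats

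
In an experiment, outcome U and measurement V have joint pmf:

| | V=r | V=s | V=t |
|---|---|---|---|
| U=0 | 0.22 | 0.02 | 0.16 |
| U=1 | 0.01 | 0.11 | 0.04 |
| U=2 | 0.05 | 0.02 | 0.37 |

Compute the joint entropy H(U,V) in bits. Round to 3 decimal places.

2.479 bits

H(U,V) = −Σ p(x,y)·log₂ p(x,y) over all 9 cells.
  cell (0,r): −0.22·log₂0.22 = 0.4806
  cell (0,s): −0.02·log₂0.02 = 0.1129
  cell (0,t): −0.16·log₂0.16 = 0.4230
  cell (1,r): −0.01·log₂0.01 = 0.0664
  cell (1,s): −0.11·log₂0.11 = 0.3503
  cell (1,t): −0.04·log₂0.04 = 0.1858
  cell (2,r): −0.05·log₂0.05 = 0.2161
  cell (2,s): −0.02·log₂0.02 = 0.1129
  cell (2,t): −0.37·log₂0.37 = 0.5307
Sum = 2.479 bits.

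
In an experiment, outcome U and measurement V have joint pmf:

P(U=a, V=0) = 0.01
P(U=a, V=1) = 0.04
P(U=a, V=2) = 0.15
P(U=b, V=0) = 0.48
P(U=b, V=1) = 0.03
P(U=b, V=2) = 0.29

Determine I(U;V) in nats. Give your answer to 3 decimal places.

0.121 nats

Marginals: p(U) = (0.2000, 0.8000), p(V) = (0.4900, 0.0700, 0.4400).
I(U;V) = Σ p(x,y)·ln[p(x,y)/(p(x)p(y))].
  (a,0): 0.01·ln(0.1020) = -0.0228
  (a,1): 0.04·ln(2.8571) = 0.0420
  (a,2): 0.15·ln(1.7045) = 0.0800
  (b,0): 0.48·ln(1.2245) = 0.0972
  (b,1): 0.03·ln(0.5357) = -0.0187
  (b,2): 0.29·ln(0.8239) = -0.0562
Sum = 0.121 nats.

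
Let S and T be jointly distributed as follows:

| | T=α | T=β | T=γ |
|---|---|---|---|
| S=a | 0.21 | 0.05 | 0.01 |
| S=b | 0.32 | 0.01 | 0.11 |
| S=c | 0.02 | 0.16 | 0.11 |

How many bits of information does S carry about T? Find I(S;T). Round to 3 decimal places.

0.407 bits

Marginals: p(S) = (0.2700, 0.4400, 0.2900), p(T) = (0.5500, 0.2200, 0.2300).
I(S;T) = Σ p(x,y)·log₂[p(x,y)/(p(x)p(y))].
  (a,α): 0.21·log₂(1.4141) = 0.1050
  (a,β): 0.05·log₂(0.8418) = -0.0124
  (a,γ): 0.01·log₂(0.1610) = -0.0263
  (b,α): 0.32·log₂(1.3223) = 0.1290
  (b,β): 0.01·log₂(0.1033) = -0.0328
  (b,γ): 0.11·log₂(1.0870) = 0.0132
  (c,α): 0.02·log₂(0.1254) = -0.0599
  (c,β): 0.16·log₂(2.5078) = 0.2122
  (c,γ): 0.11·log₂(1.6492) = 0.0794
Sum = 0.407 bits.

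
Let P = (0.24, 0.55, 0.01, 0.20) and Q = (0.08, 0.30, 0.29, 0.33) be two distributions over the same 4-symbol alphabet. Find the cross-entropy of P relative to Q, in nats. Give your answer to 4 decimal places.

1.5025 nats

H(P,Q) = −Σ p·ln q.
  −0.24·ln(0.08) = 0.60617
  −0.55·ln(0.30) = 0.66219
  −0.01·ln(0.29) = 0.01238
  −0.20·ln(0.33) = 0.22173
H(P,Q) = 1.5025 nats.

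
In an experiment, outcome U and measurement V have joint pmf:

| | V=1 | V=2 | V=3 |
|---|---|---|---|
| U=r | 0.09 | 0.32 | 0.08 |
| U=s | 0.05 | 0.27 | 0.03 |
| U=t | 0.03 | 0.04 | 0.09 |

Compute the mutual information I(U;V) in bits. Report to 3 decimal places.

Marginals: p(U) = (0.4900, 0.3500, 0.1600), p(V) = (0.1700, 0.6300, 0.2000).
I(U;V) = Σ p(x,y)·log₂[p(x,y)/(p(x)p(y))].
  (r,1): 0.09·log₂(1.0804) = 0.0100
  (r,2): 0.32·log₂(1.0366) = 0.0166
  (r,3): 0.08·log₂(0.8163) = -0.0234
  (s,1): 0.05·log₂(0.8403) = -0.0125
  (s,2): 0.27·log₂(1.2245) = 0.0789
  (s,3): 0.03·log₂(0.4286) = -0.0367
  (t,1): 0.03·log₂(1.1029) = 0.0042
  (t,2): 0.04·log₂(0.3968) = -0.0533
  (t,3): 0.09·log₂(2.8125) = 0.1343
Sum = 0.118 bits.

0.118 bits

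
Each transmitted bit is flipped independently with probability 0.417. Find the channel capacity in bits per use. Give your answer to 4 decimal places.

Binary symmetric channel: C = 1 − h₂(ε) where h₂ is the binary entropy function.
h₂(0.417) = −0.417·log₂0.417 − 0.583·log₂0.583 = 0.9800.
C = 1 − 0.9800 = 0.0200 bits per channel use.

0.0200 bits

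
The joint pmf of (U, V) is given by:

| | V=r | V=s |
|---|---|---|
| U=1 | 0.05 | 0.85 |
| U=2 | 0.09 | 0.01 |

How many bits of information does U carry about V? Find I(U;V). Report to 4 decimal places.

Marginals: p(U) = (0.9000, 0.1000), p(V) = (0.1400, 0.8600).
I(U;V) = Σ p(x,y)·log₂[p(x,y)/(p(x)p(y))].
  (1,r): 0.05·log₂(0.3968) = -0.06667
  (1,s): 0.85·log₂(1.0982) = 0.11486
  (2,r): 0.09·log₂(6.4286) = 0.24160
  (2,s): 0.01·log₂(0.1163) = -0.03104
Sum = 0.2588 bits.

0.2588 bits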